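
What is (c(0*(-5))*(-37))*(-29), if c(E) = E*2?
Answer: 0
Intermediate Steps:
c(E) = 2*E
(c(0*(-5))*(-37))*(-29) = ((2*(0*(-5)))*(-37))*(-29) = ((2*0)*(-37))*(-29) = (0*(-37))*(-29) = 0*(-29) = 0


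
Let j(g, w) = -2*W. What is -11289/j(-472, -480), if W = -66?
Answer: -3763/44 ≈ -85.523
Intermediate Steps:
j(g, w) = 132 (j(g, w) = -2*(-66) = 132)
-11289/j(-472, -480) = -11289/132 = -11289*1/132 = -3763/44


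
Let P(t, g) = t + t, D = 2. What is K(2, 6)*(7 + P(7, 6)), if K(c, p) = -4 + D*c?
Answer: 0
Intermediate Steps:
P(t, g) = 2*t
K(c, p) = -4 + 2*c
K(2, 6)*(7 + P(7, 6)) = (-4 + 2*2)*(7 + 2*7) = (-4 + 4)*(7 + 14) = 0*21 = 0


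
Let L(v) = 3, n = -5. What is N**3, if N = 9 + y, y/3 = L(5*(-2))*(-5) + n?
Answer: -132651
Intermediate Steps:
y = -60 (y = 3*(3*(-5) - 5) = 3*(-15 - 5) = 3*(-20) = -60)
N = -51 (N = 9 - 60 = -51)
N**3 = (-51)**3 = -132651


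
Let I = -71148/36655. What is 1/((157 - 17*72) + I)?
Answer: -36655/39182033 ≈ -0.00093551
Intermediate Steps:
I = -71148/36655 (I = -71148*1/36655 = -71148/36655 ≈ -1.9410)
1/((157 - 17*72) + I) = 1/((157 - 17*72) - 71148/36655) = 1/((157 - 1224) - 71148/36655) = 1/(-1067 - 71148/36655) = 1/(-39182033/36655) = -36655/39182033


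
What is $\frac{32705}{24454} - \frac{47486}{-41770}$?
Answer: $\frac{1263655247}{510721790} \approx 2.4743$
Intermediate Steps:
$\frac{32705}{24454} - \frac{47486}{-41770} = 32705 \cdot \frac{1}{24454} - - \frac{23743}{20885} = \frac{32705}{24454} + \frac{23743}{20885} = \frac{1263655247}{510721790}$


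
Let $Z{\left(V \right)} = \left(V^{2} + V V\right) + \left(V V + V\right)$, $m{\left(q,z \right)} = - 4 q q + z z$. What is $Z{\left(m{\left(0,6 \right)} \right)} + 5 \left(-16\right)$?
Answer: $3844$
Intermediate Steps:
$m{\left(q,z \right)} = z^{2} - 4 q^{2}$ ($m{\left(q,z \right)} = - 4 q^{2} + z^{2} = z^{2} - 4 q^{2}$)
$Z{\left(V \right)} = V + 3 V^{2}$ ($Z{\left(V \right)} = \left(V^{2} + V^{2}\right) + \left(V^{2} + V\right) = 2 V^{2} + \left(V + V^{2}\right) = V + 3 V^{2}$)
$Z{\left(m{\left(0,6 \right)} \right)} + 5 \left(-16\right) = \left(6^{2} - 4 \cdot 0^{2}\right) \left(1 + 3 \left(6^{2} - 4 \cdot 0^{2}\right)\right) + 5 \left(-16\right) = \left(36 - 0\right) \left(1 + 3 \left(36 - 0\right)\right) - 80 = \left(36 + 0\right) \left(1 + 3 \left(36 + 0\right)\right) - 80 = 36 \left(1 + 3 \cdot 36\right) - 80 = 36 \left(1 + 108\right) - 80 = 36 \cdot 109 - 80 = 3924 - 80 = 3844$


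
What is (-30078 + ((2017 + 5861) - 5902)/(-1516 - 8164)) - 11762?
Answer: -50626647/1210 ≈ -41840.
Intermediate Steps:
(-30078 + ((2017 + 5861) - 5902)/(-1516 - 8164)) - 11762 = (-30078 + (7878 - 5902)/(-9680)) - 11762 = (-30078 + 1976*(-1/9680)) - 11762 = (-30078 - 247/1210) - 11762 = -36394627/1210 - 11762 = -50626647/1210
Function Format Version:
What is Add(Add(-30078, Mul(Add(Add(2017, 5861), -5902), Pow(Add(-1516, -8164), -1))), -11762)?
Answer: Rational(-50626647, 1210) ≈ -41840.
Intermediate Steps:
Add(Add(-30078, Mul(Add(Add(2017, 5861), -5902), Pow(Add(-1516, -8164), -1))), -11762) = Add(Add(-30078, Mul(Add(7878, -5902), Pow(-9680, -1))), -11762) = Add(Add(-30078, Mul(1976, Rational(-1, 9680))), -11762) = Add(Add(-30078, Rational(-247, 1210)), -11762) = Add(Rational(-36394627, 1210), -11762) = Rational(-50626647, 1210)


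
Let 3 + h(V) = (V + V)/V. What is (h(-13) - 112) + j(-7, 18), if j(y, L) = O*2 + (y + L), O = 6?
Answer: -90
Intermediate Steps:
h(V) = -1 (h(V) = -3 + (V + V)/V = -3 + (2*V)/V = -3 + 2 = -1)
j(y, L) = 12 + L + y (j(y, L) = 6*2 + (y + L) = 12 + (L + y) = 12 + L + y)
(h(-13) - 112) + j(-7, 18) = (-1 - 112) + (12 + 18 - 7) = -113 + 23 = -90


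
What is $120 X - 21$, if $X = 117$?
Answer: $14019$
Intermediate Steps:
$120 X - 21 = 120 \cdot 117 - 21 = 14040 - 21 = 14019$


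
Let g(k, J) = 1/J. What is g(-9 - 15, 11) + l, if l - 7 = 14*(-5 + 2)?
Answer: -384/11 ≈ -34.909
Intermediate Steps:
l = -35 (l = 7 + 14*(-5 + 2) = 7 + 14*(-3) = 7 - 42 = -35)
g(-9 - 15, 11) + l = 1/11 - 35 = -384/11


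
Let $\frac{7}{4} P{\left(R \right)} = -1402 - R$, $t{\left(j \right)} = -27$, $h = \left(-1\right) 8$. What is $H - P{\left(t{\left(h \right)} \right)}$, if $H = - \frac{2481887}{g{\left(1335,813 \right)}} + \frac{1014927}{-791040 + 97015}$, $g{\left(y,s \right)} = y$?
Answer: $- \frac{1394209461308}{1297132725} \approx -1074.8$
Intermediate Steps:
$h = -8$
$P{\left(R \right)} = - \frac{5608}{7} - \frac{4 R}{7}$ ($P{\left(R \right)} = \frac{4 \left(-1402 - R\right)}{7} = - \frac{5608}{7} - \frac{4 R}{7}$)
$H = - \frac{344769310544}{185304675}$ ($H = - \frac{2481887}{1335} + \frac{1014927}{-791040 + 97015} = \left(-2481887\right) \frac{1}{1335} + \frac{1014927}{-694025} = - \frac{2481887}{1335} + 1014927 \left(- \frac{1}{694025}\right) = - \frac{2481887}{1335} - \frac{1014927}{694025} = - \frac{344769310544}{185304675} \approx -1860.6$)
$H - P{\left(t{\left(h \right)} \right)} = - \frac{344769310544}{185304675} - \left(- \frac{5608}{7} - - \frac{108}{7}\right) = - \frac{344769310544}{185304675} - \left(- \frac{5608}{7} + \frac{108}{7}\right) = - \frac{344769310544}{185304675} - - \frac{5500}{7} = - \frac{344769310544}{185304675} + \frac{5500}{7} = - \frac{1394209461308}{1297132725}$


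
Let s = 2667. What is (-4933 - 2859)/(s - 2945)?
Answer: 3896/139 ≈ 28.029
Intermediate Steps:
(-4933 - 2859)/(s - 2945) = (-4933 - 2859)/(2667 - 2945) = -7792/(-278) = -7792*(-1/278) = 3896/139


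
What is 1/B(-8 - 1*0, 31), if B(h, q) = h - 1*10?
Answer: -1/18 ≈ -0.055556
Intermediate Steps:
B(h, q) = -10 + h (B(h, q) = h - 10 = -10 + h)
1/B(-8 - 1*0, 31) = 1/(-10 + (-8 - 1*0)) = 1/(-10 + (-8 + 0)) = 1/(-10 - 8) = 1/(-18) = -1/18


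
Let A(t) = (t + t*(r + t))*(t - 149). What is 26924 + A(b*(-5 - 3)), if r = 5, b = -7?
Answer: -295972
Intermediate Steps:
A(t) = (-149 + t)*(t + t*(5 + t)) (A(t) = (t + t*(5 + t))*(t - 149) = (t + t*(5 + t))*(-149 + t) = (-149 + t)*(t + t*(5 + t)))
26924 + A(b*(-5 - 3)) = 26924 + (-7*(-5 - 3))*(-894 + (-7*(-5 - 3))² - (-1001)*(-5 - 3)) = 26924 + (-7*(-8))*(-894 + (-7*(-8))² - (-1001)*(-8)) = 26924 + 56*(-894 + 56² - 143*56) = 26924 + 56*(-894 + 3136 - 8008) = 26924 + 56*(-5766) = 26924 - 322896 = -295972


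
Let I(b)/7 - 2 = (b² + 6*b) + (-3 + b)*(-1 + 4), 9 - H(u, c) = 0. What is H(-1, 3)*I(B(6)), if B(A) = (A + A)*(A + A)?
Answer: 1387575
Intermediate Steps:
B(A) = 4*A² (B(A) = (2*A)*(2*A) = 4*A²)
H(u, c) = 9 (H(u, c) = 9 - 1*0 = 9 + 0 = 9)
I(b) = -49 + 7*b² + 63*b (I(b) = 14 + 7*((b² + 6*b) + (-3 + b)*(-1 + 4)) = 14 + 7*((b² + 6*b) + (-3 + b)*3) = 14 + 7*((b² + 6*b) + (-9 + 3*b)) = 14 + 7*(-9 + b² + 9*b) = 14 + (-63 + 7*b² + 63*b) = -49 + 7*b² + 63*b)
H(-1, 3)*I(B(6)) = 9*(-49 + 7*(4*6²)² + 63*(4*6²)) = 9*(-49 + 7*(4*36)² + 63*(4*36)) = 9*(-49 + 7*144² + 63*144) = 9*(-49 + 7*20736 + 9072) = 9*(-49 + 145152 + 9072) = 9*154175 = 1387575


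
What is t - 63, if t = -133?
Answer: -196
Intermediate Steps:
t - 63 = -133 - 63 = -196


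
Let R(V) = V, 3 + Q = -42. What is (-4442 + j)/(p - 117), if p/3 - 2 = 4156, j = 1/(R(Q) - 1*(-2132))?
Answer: -3090151/8596353 ≈ -0.35947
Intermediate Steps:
Q = -45 (Q = -3 - 42 = -45)
j = 1/2087 (j = 1/(-45 - 1*(-2132)) = 1/(-45 + 2132) = 1/2087 ≈ 0.00047916)
p = 12474 (p = 6 + 3*4156 = 6 + 12468 = 12474)
(-4442 + j)/(p - 117) = (-4442 + 1/2087)/(12474 - 117) = -9270453/2087/12357 = -9270453/2087*1/12357 = -3090151/8596353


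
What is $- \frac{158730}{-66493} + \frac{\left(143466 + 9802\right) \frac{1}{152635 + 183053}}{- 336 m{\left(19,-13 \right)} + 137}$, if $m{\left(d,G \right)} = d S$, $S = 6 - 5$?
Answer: $\frac{83213358495539}{34859668985862} \approx 2.3871$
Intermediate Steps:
$S = 1$ ($S = 6 - 5 = 1$)
$m{\left(d,G \right)} = d$ ($m{\left(d,G \right)} = d 1 = d$)
$- \frac{158730}{-66493} + \frac{\left(143466 + 9802\right) \frac{1}{152635 + 183053}}{- 336 m{\left(19,-13 \right)} + 137} = - \frac{158730}{-66493} + \frac{\left(143466 + 9802\right) \frac{1}{152635 + 183053}}{\left(-336\right) 19 + 137} = \left(-158730\right) \left(- \frac{1}{66493}\right) + \frac{153268 \cdot \frac{1}{335688}}{-6384 + 137} = \frac{158730}{66493} + \frac{153268 \cdot \frac{1}{335688}}{-6247} = \frac{158730}{66493} + \frac{38317}{83922} \left(- \frac{1}{6247}\right) = \frac{158730}{66493} - \frac{38317}{524260734} = \frac{83213358495539}{34859668985862}$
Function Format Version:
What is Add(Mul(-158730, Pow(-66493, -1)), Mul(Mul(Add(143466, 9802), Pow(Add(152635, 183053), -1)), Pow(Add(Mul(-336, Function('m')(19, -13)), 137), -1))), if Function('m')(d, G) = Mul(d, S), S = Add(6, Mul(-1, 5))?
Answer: Rational(83213358495539, 34859668985862) ≈ 2.3871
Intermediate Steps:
S = 1 (S = Add(6, -5) = 1)
Function('m')(d, G) = d (Function('m')(d, G) = Mul(d, 1) = d)
Add(Mul(-158730, Pow(-66493, -1)), Mul(Mul(Add(143466, 9802), Pow(Add(152635, 183053), -1)), Pow(Add(Mul(-336, Function('m')(19, -13)), 137), -1))) = Add(Mul(-158730, Pow(-66493, -1)), Mul(Mul(Add(143466, 9802), Pow(Add(152635, 183053), -1)), Pow(Add(Mul(-336, 19), 137), -1))) = Add(Mul(-158730, Rational(-1, 66493)), Mul(Mul(153268, Pow(335688, -1)), Pow(Add(-6384, 137), -1))) = Add(Rational(158730, 66493), Mul(Mul(153268, Rational(1, 335688)), Pow(-6247, -1))) = Add(Rational(158730, 66493), Mul(Rational(38317, 83922), Rational(-1, 6247))) = Add(Rational(158730, 66493), Rational(-38317, 524260734)) = Rational(83213358495539, 34859668985862)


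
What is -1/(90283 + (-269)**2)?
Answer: -1/162644 ≈ -6.1484e-6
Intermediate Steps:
-1/(90283 + (-269)**2) = -1/(90283 + 72361) = -1/162644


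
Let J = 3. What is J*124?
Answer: 372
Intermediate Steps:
J*124 = 3*124 = 372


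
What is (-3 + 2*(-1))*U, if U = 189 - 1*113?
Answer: -380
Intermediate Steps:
U = 76 (U = 189 - 113 = 76)
(-3 + 2*(-1))*U = (-3 + 2*(-1))*76 = (-3 - 2)*76 = -5*76 = -380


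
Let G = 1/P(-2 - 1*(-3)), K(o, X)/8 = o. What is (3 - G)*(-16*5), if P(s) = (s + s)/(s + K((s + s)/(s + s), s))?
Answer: 120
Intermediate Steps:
K(o, X) = 8*o
P(s) = 2*s/(8 + s) (P(s) = (s + s)/(s + 8*((s + s)/(s + s))) = (2*s)/(s + 8*((2*s)/((2*s)))) = (2*s)/(s + 8*((2*s)*(1/(2*s)))) = (2*s)/(s + 8*1) = (2*s)/(s + 8) = (2*s)/(8 + s) = 2*s/(8 + s))
G = 9/2 (G = 1/(2*(-2 - 1*(-3))/(8 + (-2 - 1*(-3)))) = 1/(2*(-2 + 3)/(8 + (-2 + 3))) = 1/(2*1/(8 + 1)) = 1/(2*1/9) = 1/(2*1*(⅑)) = 1/(2/9) = 9/2 ≈ 4.5000)
(3 - G)*(-16*5) = (3 - 1*9/2)*(-16*5) = (3 - 9/2)*(-80) = -3/2*(-80) = 120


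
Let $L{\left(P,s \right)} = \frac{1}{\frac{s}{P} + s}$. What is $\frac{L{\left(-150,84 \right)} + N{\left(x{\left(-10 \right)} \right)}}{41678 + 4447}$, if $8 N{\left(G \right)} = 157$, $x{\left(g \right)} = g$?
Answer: $\frac{54617}{128289000} \approx 0.00042573$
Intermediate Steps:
$N{\left(G \right)} = \frac{157}{8}$ ($N{\left(G \right)} = \frac{1}{8} \cdot 157 = \frac{157}{8}$)
$L{\left(P,s \right)} = \frac{1}{s + \frac{s}{P}}$
$\frac{L{\left(-150,84 \right)} + N{\left(x{\left(-10 \right)} \right)}}{41678 + 4447} = \frac{- \frac{150}{84 \left(1 - 150\right)} + \frac{157}{8}}{41678 + 4447} = \frac{\left(-150\right) \frac{1}{84} \frac{1}{-149} + \frac{157}{8}}{46125} = \left(\left(-150\right) \frac{1}{84} \left(- \frac{1}{149}\right) + \frac{157}{8}\right) \frac{1}{46125} = \left(\frac{25}{2086} + \frac{157}{8}\right) \frac{1}{46125} = \frac{163851}{8344} \cdot \frac{1}{46125} = \frac{54617}{128289000}$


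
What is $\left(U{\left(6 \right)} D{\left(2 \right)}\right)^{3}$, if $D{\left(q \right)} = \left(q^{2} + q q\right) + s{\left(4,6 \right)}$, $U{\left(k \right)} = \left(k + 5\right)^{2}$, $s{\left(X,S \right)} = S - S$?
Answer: $907039232$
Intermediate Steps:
$s{\left(X,S \right)} = 0$
$U{\left(k \right)} = \left(5 + k\right)^{2}$
$D{\left(q \right)} = 2 q^{2}$ ($D{\left(q \right)} = \left(q^{2} + q q\right) + 0 = \left(q^{2} + q^{2}\right) + 0 = 2 q^{2} + 0 = 2 q^{2}$)
$\left(U{\left(6 \right)} D{\left(2 \right)}\right)^{3} = \left(\left(5 + 6\right)^{2} \cdot 2 \cdot 2^{2}\right)^{3} = \left(11^{2} \cdot 2 \cdot 4\right)^{3} = \left(121 \cdot 8\right)^{3} = 968^{3} = 907039232$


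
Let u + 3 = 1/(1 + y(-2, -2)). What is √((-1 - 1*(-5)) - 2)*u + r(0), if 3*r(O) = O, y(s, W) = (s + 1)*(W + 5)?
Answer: -7*√2/2 ≈ -4.9497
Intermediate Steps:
y(s, W) = (1 + s)*(5 + W)
u = -7/2 (u = -3 + 1/(1 + (5 - 2 + 5*(-2) - 2*(-2))) = -3 + 1/(1 + (5 - 2 - 10 + 4)) = -3 + 1/(1 - 3) = -3 + 1/(-2) = -3 - ½ = -7/2 ≈ -3.5000)
r(O) = O/3
√((-1 - 1*(-5)) - 2)*u + r(0) = √((-1 - 1*(-5)) - 2)*(-7/2) + (⅓)*0 = √((-1 + 5) - 2)*(-7/2) + 0 = √(4 - 2)*(-7/2) + 0 = √2*(-7/2) + 0 = -7*√2/2 + 0 = -7*√2/2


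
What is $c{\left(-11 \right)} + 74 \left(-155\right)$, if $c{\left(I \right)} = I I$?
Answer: $-11349$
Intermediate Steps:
$c{\left(I \right)} = I^{2}$
$c{\left(-11 \right)} + 74 \left(-155\right) = \left(-11\right)^{2} + 74 \left(-155\right) = 121 - 11470 = -11349$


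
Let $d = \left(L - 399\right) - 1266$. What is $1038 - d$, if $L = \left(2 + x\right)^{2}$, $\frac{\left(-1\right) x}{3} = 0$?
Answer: $2699$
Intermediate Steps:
$x = 0$ ($x = \left(-3\right) 0 = 0$)
$L = 4$ ($L = \left(2 + 0\right)^{2} = 2^{2} = 4$)
$d = -1661$ ($d = \left(4 - 399\right) - 1266 = -395 - 1266 = -1661$)
$1038 - d = 1038 - -1661 = 1038 + 1661 = 2699$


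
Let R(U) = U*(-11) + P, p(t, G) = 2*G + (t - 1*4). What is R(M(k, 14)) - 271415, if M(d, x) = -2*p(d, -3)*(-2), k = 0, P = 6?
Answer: -270969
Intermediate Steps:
p(t, G) = -4 + t + 2*G (p(t, G) = 2*G + (t - 4) = 2*G + (-4 + t) = -4 + t + 2*G)
M(d, x) = -40 + 4*d (M(d, x) = -2*(-4 + d + 2*(-3))*(-2) = -2*(-4 + d - 6)*(-2) = -2*(-10 + d)*(-2) = (20 - 2*d)*(-2) = -40 + 4*d)
R(U) = 6 - 11*U (R(U) = U*(-11) + 6 = -11*U + 6 = 6 - 11*U)
R(M(k, 14)) - 271415 = (6 - 11*(-40 + 4*0)) - 271415 = (6 - 11*(-40 + 0)) - 271415 = (6 - 11*(-40)) - 271415 = (6 + 440) - 271415 = 446 - 271415 = -270969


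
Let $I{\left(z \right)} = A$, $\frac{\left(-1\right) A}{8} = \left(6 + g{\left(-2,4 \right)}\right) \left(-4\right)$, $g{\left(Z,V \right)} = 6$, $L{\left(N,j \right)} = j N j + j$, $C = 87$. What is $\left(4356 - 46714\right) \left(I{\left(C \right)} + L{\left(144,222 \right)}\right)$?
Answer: $-300635989716$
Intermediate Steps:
$L{\left(N,j \right)} = j + N j^{2}$ ($L{\left(N,j \right)} = N j j + j = N j^{2} + j = j + N j^{2}$)
$A = 384$ ($A = - 8 \left(6 + 6\right) \left(-4\right) = - 8 \cdot 12 \left(-4\right) = \left(-8\right) \left(-48\right) = 384$)
$I{\left(z \right)} = 384$
$\left(4356 - 46714\right) \left(I{\left(C \right)} + L{\left(144,222 \right)}\right) = \left(4356 - 46714\right) \left(384 + 222 \left(1 + 144 \cdot 222\right)\right) = - 42358 \left(384 + 222 \left(1 + 31968\right)\right) = - 42358 \left(384 + 222 \cdot 31969\right) = - 42358 \left(384 + 7097118\right) = \left(-42358\right) 7097502 = -300635989716$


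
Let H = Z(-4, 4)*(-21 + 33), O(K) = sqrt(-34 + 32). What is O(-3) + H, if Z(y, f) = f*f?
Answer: 192 + I*sqrt(2) ≈ 192.0 + 1.4142*I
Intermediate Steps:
O(K) = I*sqrt(2) (O(K) = sqrt(-2) = I*sqrt(2))
Z(y, f) = f**2
H = 192 (H = 4**2*(-21 + 33) = 16*12 = 192)
O(-3) + H = I*sqrt(2) + 192 = 192 + I*sqrt(2)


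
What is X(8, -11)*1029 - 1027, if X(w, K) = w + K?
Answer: -4114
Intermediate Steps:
X(w, K) = K + w
X(8, -11)*1029 - 1027 = (-11 + 8)*1029 - 1027 = -3*1029 - 1027 = -3087 - 1027 = -4114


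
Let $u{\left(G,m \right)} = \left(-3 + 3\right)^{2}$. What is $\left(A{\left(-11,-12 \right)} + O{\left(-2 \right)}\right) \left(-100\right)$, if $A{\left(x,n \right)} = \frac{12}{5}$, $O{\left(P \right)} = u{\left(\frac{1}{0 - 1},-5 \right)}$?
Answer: $-240$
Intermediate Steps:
$u{\left(G,m \right)} = 0$ ($u{\left(G,m \right)} = 0^{2} = 0$)
$O{\left(P \right)} = 0$
$A{\left(x,n \right)} = \frac{12}{5}$ ($A{\left(x,n \right)} = 12 \cdot \frac{1}{5} = \frac{12}{5}$)
$\left(A{\left(-11,-12 \right)} + O{\left(-2 \right)}\right) \left(-100\right) = \left(\frac{12}{5} + 0\right) \left(-100\right) = \frac{12}{5} \left(-100\right) = -240$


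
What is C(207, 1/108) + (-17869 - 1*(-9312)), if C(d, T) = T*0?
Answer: -8557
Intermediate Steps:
C(d, T) = 0
C(207, 1/108) + (-17869 - 1*(-9312)) = 0 + (-17869 - 1*(-9312)) = 0 + (-17869 + 9312) = 0 - 8557 = -8557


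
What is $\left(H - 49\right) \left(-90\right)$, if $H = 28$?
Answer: $1890$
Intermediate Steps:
$\left(H - 49\right) \left(-90\right) = \left(28 - 49\right) \left(-90\right) = \left(-21\right) \left(-90\right) = 1890$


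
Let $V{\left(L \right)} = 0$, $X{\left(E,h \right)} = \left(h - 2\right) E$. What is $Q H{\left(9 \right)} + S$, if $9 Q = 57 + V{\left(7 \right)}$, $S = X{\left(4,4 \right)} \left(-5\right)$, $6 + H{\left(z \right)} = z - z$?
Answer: $-78$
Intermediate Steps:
$X{\left(E,h \right)} = E \left(-2 + h\right)$ ($X{\left(E,h \right)} = \left(-2 + h\right) E = E \left(-2 + h\right)$)
$H{\left(z \right)} = -6$ ($H{\left(z \right)} = -6 + \left(z - z\right) = -6 + 0 = -6$)
$S = -40$ ($S = 4 \left(-2 + 4\right) \left(-5\right) = 4 \cdot 2 \left(-5\right) = 8 \left(-5\right) = -40$)
$Q = \frac{19}{3}$ ($Q = \frac{57 + 0}{9} = \frac{1}{9} \cdot 57 = \frac{19}{3} \approx 6.3333$)
$Q H{\left(9 \right)} + S = \frac{19}{3} \left(-6\right) - 40 = -38 - 40 = -78$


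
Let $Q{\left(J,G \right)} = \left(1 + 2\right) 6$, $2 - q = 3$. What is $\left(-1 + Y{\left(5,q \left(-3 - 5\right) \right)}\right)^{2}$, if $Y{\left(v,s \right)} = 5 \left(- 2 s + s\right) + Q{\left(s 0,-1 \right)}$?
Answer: $529$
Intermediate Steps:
$q = -1$ ($q = 2 - 3 = -1$)
$Q{\left(J,G \right)} = 18$ ($Q{\left(J,G \right)} = 3 \cdot 6 = 18$)
$Y{\left(v,s \right)} = 18 - 5 s$ ($Y{\left(v,s \right)} = 5 \left(- 2 s + s\right) + 18 = 5 \left(- s\right) + 18 = - 5 s + 18 = 18 - 5 s$)
$\left(-1 + Y{\left(5,q \left(-3 - 5\right) \right)}\right)^{2} = \left(-1 + \left(18 - 5 \left(- (-3 - 5)\right)\right)\right)^{2} = \left(-1 + \left(18 - 5 \left(\left(-1\right) \left(-8\right)\right)\right)\right)^{2} = \left(-1 + \left(18 - 40\right)\right)^{2} = \left(-1 - 22\right)^{2} = \left(-23\right)^{2} = 529$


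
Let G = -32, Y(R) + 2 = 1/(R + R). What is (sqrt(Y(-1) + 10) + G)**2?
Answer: (64 - sqrt(30))**2/4 ≈ 856.23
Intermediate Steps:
Y(R) = -2 + 1/(2*R) (Y(R) = -2 + 1/(R + R) = -2 + 1/(2*R))
(sqrt(Y(-1) + 10) + G)**2 = (sqrt((-2 + (1/2)/(-1)) + 10) - 32)**2 = (sqrt((-2 + (1/2)*(-1)) + 10) - 32)**2 = (sqrt((-2 - 1/2) + 10) - 32)**2 = (sqrt(-5/2 + 10) - 32)**2 = (sqrt(15/2) - 32)**2 = (sqrt(30)/2 - 32)**2 = (-32 + sqrt(30)/2)**2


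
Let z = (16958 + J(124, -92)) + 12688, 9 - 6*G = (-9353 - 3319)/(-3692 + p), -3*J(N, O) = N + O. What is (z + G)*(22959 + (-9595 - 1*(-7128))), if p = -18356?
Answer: 1255322225158/2067 ≈ 6.0732e+8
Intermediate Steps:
J(N, O) = -N/3 - O/3 (J(N, O) = -(N + O)/3 = -N/3 - O/3)
G = 1935/1378 (G = 3/2 - (-9353 - 3319)/(6*(-3692 - 18356)) = 3/2 - (-2112)/(-22048) = 3/2 - (-2112)*(-1)/22048 = 3/2 - 1/6*396/689 = 3/2 - 66/689 = 1935/1378 ≈ 1.4042)
z = 88906/3 (z = (16958 + (-1/3*124 - 1/3*(-92))) + 12688 = (16958 + (-124/3 + 92/3)) + 12688 = (16958 - 32/3) + 12688 = 50842/3 + 12688 = 88906/3 ≈ 29635.)
(z + G)*(22959 + (-9595 - 1*(-7128))) = (88906/3 + 1935/1378)*(22959 + (-9595 - 1*(-7128))) = 122518273*(22959 + (-9595 + 7128))/4134 = 122518273*(22959 - 2467)/4134 = (122518273/4134)*20492 = 1255322225158/2067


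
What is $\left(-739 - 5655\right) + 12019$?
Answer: $5625$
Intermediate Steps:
$\left(-739 - 5655\right) + 12019 = -6394 + 12019 = 5625$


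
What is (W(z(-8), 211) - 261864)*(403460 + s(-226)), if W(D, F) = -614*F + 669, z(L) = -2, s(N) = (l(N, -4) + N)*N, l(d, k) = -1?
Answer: -177697796738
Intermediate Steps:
s(N) = N*(-1 + N) (s(N) = (-1 + N)*N = N*(-1 + N))
W(D, F) = 669 - 614*F
(W(z(-8), 211) - 261864)*(403460 + s(-226)) = ((669 - 614*211) - 261864)*(403460 - 226*(-1 - 226)) = ((669 - 129554) - 261864)*(403460 - 226*(-227)) = (-128885 - 261864)*(403460 + 51302) = -390749*454762 = -177697796738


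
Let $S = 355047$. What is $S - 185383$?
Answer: $169664$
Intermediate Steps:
$S - 185383 = 355047 - 185383 = 169664$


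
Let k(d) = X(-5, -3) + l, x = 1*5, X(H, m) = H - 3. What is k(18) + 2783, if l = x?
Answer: 2780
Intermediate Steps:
X(H, m) = -3 + H
x = 5
l = 5
k(d) = -3 (k(d) = (-3 - 5) + 5 = -8 + 5 = -3)
k(18) + 2783 = -3 + 2783 = 2780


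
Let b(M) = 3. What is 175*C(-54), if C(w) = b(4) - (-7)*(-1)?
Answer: -700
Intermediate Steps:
C(w) = -4 (C(w) = 3 - (-7)*(-1) = 3 - 1*7 = 3 - 7 = -4)
175*C(-54) = 175*(-4) = -700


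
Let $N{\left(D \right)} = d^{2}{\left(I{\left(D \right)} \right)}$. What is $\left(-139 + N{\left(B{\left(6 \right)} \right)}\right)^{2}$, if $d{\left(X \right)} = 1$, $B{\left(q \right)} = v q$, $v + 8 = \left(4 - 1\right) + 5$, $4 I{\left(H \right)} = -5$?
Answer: $19044$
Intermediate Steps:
$I{\left(H \right)} = - \frac{5}{4}$ ($I{\left(H \right)} = \frac{1}{4} \left(-5\right) = - \frac{5}{4}$)
$v = 0$ ($v = -8 + \left(\left(4 - 1\right) + 5\right) = -8 + \left(3 + 5\right) = -8 + 8 = 0$)
$B{\left(q \right)} = 0$ ($B{\left(q \right)} = 0 q = 0$)
$N{\left(D \right)} = 1$ ($N{\left(D \right)} = 1^{2} = 1$)
$\left(-139 + N{\left(B{\left(6 \right)} \right)}\right)^{2} = \left(-139 + 1\right)^{2} = \left(-138\right)^{2} = 19044$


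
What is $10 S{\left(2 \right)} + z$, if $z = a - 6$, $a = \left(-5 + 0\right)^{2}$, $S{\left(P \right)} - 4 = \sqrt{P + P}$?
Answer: $79$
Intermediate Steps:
$S{\left(P \right)} = 4 + \sqrt{2} \sqrt{P}$ ($S{\left(P \right)} = 4 + \sqrt{P + P} = 4 + \sqrt{2 P} = 4 + \sqrt{2} \sqrt{P}$)
$a = 25$ ($a = \left(-5\right)^{2} = 25$)
$z = 19$ ($z = 25 - 6 = 19$)
$10 S{\left(2 \right)} + z = 10 \left(4 + \sqrt{2} \sqrt{2}\right) + 19 = 10 \left(4 + 2\right) + 19 = 10 \cdot 6 + 19 = 60 + 19 = 79$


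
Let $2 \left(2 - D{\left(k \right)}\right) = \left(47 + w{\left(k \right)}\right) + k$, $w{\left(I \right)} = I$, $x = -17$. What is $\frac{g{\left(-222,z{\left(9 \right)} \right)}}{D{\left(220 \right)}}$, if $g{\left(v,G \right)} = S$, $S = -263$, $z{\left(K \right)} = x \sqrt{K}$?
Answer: $\frac{526}{483} \approx 1.089$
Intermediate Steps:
$D{\left(k \right)} = - \frac{43}{2} - k$ ($D{\left(k \right)} = 2 - \frac{\left(47 + k\right) + k}{2} = 2 - \frac{47 + 2 k}{2} = 2 - \left(\frac{47}{2} + k\right) = - \frac{43}{2} - k$)
$z{\left(K \right)} = - 17 \sqrt{K}$
$g{\left(v,G \right)} = -263$
$\frac{g{\left(-222,z{\left(9 \right)} \right)}}{D{\left(220 \right)}} = - \frac{263}{- \frac{43}{2} - 220} = - \frac{263}{- \frac{483}{2}} = \left(-263\right) \left(- \frac{2}{483}\right) = \frac{526}{483}$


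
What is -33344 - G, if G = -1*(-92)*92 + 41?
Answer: -41849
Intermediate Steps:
G = 8505 (G = 92*92 + 41 = 8464 + 41 = 8505)
-33344 - G = -33344 - 1*8505 = -33344 - 8505 = -41849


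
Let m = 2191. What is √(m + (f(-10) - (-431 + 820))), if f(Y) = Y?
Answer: 16*√7 ≈ 42.332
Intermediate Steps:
√(m + (f(-10) - (-431 + 820))) = √(2191 + (-10 - (-431 + 820))) = √(2191 + (-10 - 1*389)) = √(2191 + (-10 - 389)) = √(2191 - 399) = √1792 = 16*√7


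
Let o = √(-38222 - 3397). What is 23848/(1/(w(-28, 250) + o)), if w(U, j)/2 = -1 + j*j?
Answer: 2980952304 + 23848*I*√41619 ≈ 2.981e+9 + 4.8652e+6*I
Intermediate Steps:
o = I*√41619 (o = √(-41619) = I*√41619 ≈ 204.01*I)
w(U, j) = -2 + 2*j² (w(U, j) = 2*(-1 + j*j) = 2*(-1 + j²) = -2 + 2*j²)
23848/(1/(w(-28, 250) + o)) = 23848/(1/((-2 + 2*250²) + I*√41619)) = 23848/(1/((-2 + 2*62500) + I*√41619)) = 23848/(1/((-2 + 125000) + I*√41619)) = 23848/(1/(124998 + I*√41619)) = 23848*(124998 + I*√41619) = 2980952304 + 23848*I*√41619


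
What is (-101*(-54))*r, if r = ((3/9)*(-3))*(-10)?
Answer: 54540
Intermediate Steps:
r = 10 (r = ((3*(1/9))*(-3))*(-10) = ((1/3)*(-3))*(-10) = -1*(-10) = 10)
(-101*(-54))*r = -101*(-54)*10 = 5454*10 = 54540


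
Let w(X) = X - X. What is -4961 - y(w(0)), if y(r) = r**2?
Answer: -4961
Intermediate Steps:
w(X) = 0
-4961 - y(w(0)) = -4961 - 1*0**2 = -4961 - 1*0 = -4961 + 0 = -4961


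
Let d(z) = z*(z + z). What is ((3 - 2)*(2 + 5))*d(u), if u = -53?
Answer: 39326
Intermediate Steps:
d(z) = 2*z² (d(z) = z*(2*z) = 2*z²)
((3 - 2)*(2 + 5))*d(u) = ((3 - 2)*(2 + 5))*(2*(-53)²) = (1*7)*(2*2809) = 7*5618 = 39326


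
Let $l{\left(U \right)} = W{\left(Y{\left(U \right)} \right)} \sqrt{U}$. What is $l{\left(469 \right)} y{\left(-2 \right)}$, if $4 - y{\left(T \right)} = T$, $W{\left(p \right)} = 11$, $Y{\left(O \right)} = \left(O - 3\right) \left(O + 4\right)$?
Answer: $66 \sqrt{469} \approx 1429.3$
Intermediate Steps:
$Y{\left(O \right)} = \left(-3 + O\right) \left(4 + O\right)$
$l{\left(U \right)} = 11 \sqrt{U}$
$y{\left(T \right)} = 4 - T$
$l{\left(469 \right)} y{\left(-2 \right)} = 11 \sqrt{469} \left(4 - -2\right) = 11 \sqrt{469} \left(4 + 2\right) = 11 \sqrt{469} \cdot 6 = 66 \sqrt{469}$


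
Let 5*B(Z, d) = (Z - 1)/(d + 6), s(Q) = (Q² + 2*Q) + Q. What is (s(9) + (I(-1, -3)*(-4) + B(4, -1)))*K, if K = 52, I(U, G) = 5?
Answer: 114556/25 ≈ 4582.2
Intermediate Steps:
s(Q) = Q² + 3*Q
B(Z, d) = (-1 + Z)/(5*(6 + d)) (B(Z, d) = ((Z - 1)/(d + 6))/5 = ((-1 + Z)/(6 + d))/5 = (-1 + Z)/(5*(6 + d)))
(s(9) + (I(-1, -3)*(-4) + B(4, -1)))*K = (9*(3 + 9) + (5*(-4) + (-1 + 4)/(5*(6 - 1))))*52 = (9*12 + (-20 + (⅕)*3/5))*52 = (108 + (-20 + (⅕)*(⅕)*3))*52 = (108 + (-20 + 3/25))*52 = (108 - 497/25)*52 = (2203/25)*52 = 114556/25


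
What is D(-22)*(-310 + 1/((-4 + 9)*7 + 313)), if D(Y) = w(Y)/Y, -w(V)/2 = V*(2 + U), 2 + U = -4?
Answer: -215758/87 ≈ -2480.0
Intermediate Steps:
U = -6 (U = -2 - 4 = -6)
w(V) = 8*V (w(V) = -2*V*(2 - 6) = -2*V*(-4) = -(-8)*V = 8*V)
D(Y) = 8 (D(Y) = (8*Y)/Y = 8)
D(-22)*(-310 + 1/((-4 + 9)*7 + 313)) = 8*(-310 + 1/((-4 + 9)*7 + 313)) = 8*(-310 + 1/(5*7 + 313)) = 8*(-310 + 1/(35 + 313)) = 8*(-310 + 1/348) = 8*(-107879/348) = -215758/87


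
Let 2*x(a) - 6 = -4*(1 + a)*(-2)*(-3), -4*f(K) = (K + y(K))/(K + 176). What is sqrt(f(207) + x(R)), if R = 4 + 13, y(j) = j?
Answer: I*sqrt(125137590)/766 ≈ 14.604*I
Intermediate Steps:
f(K) = -K/(2*(176 + K)) (f(K) = -(K + K)/(4*(K + 176)) = -2*K/(4*(176 + K)) = -K/(2*(176 + K)))
R = 17
x(a) = -9 - 12*a (x(a) = 3 + (-4*(1 + a)*(-2)*(-3))/2 = 3 + (-4*(-2 - 2*a)*(-3))/2 = 3 + ((8 + 8*a)*(-3))/2 = 3 + (-24 - 24*a)/2 = 3 + (-12 - 12*a) = -9 - 12*a)
sqrt(f(207) + x(R)) = sqrt(-1*207/(352 + 2*207) + (-9 - 12*17)) = sqrt(-1*207/(352 + 414) + (-9 - 204)) = sqrt(-1*207/766 - 213) = sqrt(-1*207*1/766 - 213) = sqrt(-207/766 - 213) = sqrt(-163365/766) = I*sqrt(125137590)/766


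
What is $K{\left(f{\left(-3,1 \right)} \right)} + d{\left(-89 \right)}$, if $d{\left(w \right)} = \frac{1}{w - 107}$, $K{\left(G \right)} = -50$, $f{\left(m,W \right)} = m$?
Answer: $- \frac{9801}{196} \approx -50.005$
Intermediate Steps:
$d{\left(w \right)} = \frac{1}{-107 + w}$
$K{\left(f{\left(-3,1 \right)} \right)} + d{\left(-89 \right)} = -50 + \frac{1}{-107 - 89} = -50 + \frac{1}{-196} = -50 - \frac{1}{196} = - \frac{9801}{196}$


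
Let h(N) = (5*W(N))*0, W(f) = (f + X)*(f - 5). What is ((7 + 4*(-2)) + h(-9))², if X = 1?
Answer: 1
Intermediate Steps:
W(f) = (1 + f)*(-5 + f) (W(f) = (f + 1)*(f - 5) = (1 + f)*(-5 + f))
h(N) = 0 (h(N) = (5*(-5 + N² - 4*N))*0 = (-25 - 20*N + 5*N²)*0 = 0)
((7 + 4*(-2)) + h(-9))² = ((7 + 4*(-2)) + 0)² = ((7 - 8) + 0)² = (-1 + 0)² = (-1)² = 1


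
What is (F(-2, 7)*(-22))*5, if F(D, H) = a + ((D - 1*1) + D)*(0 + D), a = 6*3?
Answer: -3080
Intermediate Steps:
a = 18
F(D, H) = 18 + D*(-1 + 2*D) (F(D, H) = 18 + ((D - 1*1) + D)*(0 + D) = 18 + ((D - 1) + D)*D = 18 + ((-1 + D) + D)*D = 18 + (-1 + 2*D)*D = 18 + D*(-1 + 2*D))
(F(-2, 7)*(-22))*5 = ((18 - 1*(-2) + 2*(-2)²)*(-22))*5 = ((18 + 2 + 2*4)*(-22))*5 = ((18 + 2 + 8)*(-22))*5 = (28*(-22))*5 = -616*5 = -3080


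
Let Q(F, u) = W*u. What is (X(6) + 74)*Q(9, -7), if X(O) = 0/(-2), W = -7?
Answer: 3626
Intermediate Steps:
Q(F, u) = -7*u
X(O) = 0 (X(O) = 0*(-½) = 0)
(X(6) + 74)*Q(9, -7) = (0 + 74)*(-7*(-7)) = 74*49 = 3626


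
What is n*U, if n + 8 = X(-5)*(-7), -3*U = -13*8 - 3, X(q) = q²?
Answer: -6527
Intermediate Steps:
U = 107/3 (U = -(-13*8 - 3)/3 = -(-104 - 3)/3 = -⅓*(-107) = 107/3 ≈ 35.667)
n = -183 (n = -8 + (-5)²*(-7) = -8 + 25*(-7) = -8 - 175 = -183)
n*U = -183*107/3 = -6527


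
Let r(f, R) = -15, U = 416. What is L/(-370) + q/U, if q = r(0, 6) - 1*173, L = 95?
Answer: -2727/3848 ≈ -0.70868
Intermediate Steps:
q = -188 (q = -15 - 1*173 = -15 - 173 = -188)
L/(-370) + q/U = 95/(-370) - 188/416 = 95*(-1/370) - 188*1/416 = -19/74 - 47/104 = -2727/3848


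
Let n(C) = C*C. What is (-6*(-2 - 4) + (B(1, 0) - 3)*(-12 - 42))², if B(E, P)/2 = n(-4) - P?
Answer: 2340900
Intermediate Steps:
n(C) = C²
B(E, P) = 32 - 2*P (B(E, P) = 2*((-4)² - P) = 2*(16 - P) = 32 - 2*P)
(-6*(-2 - 4) + (B(1, 0) - 3)*(-12 - 42))² = (-6*(-2 - 4) + ((32 - 2*0) - 3)*(-12 - 42))² = (-6*(-6) + ((32 + 0) - 3)*(-54))² = (36 + (32 - 3)*(-54))² = (36 + 29*(-54))² = (36 - 1566)² = (-1530)² = 2340900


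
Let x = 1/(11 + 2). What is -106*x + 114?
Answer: 1376/13 ≈ 105.85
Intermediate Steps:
x = 1/13 ≈ 0.076923
-106*x + 114 = -106*1/13 + 114 = -106/13 + 114 = 1376/13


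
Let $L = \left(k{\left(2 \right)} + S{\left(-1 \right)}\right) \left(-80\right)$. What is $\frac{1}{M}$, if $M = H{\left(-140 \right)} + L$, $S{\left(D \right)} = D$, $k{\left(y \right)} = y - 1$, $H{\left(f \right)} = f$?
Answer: $- \frac{1}{140} \approx -0.0071429$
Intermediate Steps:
$k{\left(y \right)} = -1 + y$
$L = 0$ ($L = \left(\left(-1 + 2\right) - 1\right) \left(-80\right) = \left(1 - 1\right) \left(-80\right) = 0 \left(-80\right) = 0$)
$M = -140$ ($M = -140 + 0 = -140$)
$\frac{1}{M} = \frac{1}{-140} = - \frac{1}{140}$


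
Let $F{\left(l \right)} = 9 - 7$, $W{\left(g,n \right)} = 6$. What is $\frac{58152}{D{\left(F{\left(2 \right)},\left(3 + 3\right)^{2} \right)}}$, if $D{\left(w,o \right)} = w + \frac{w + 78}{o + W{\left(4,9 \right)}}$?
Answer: $\frac{610596}{41} \approx 14893.0$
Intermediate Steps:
$F{\left(l \right)} = 2$
$D{\left(w,o \right)} = w + \frac{78 + w}{6 + o}$ ($D{\left(w,o \right)} = w + \frac{w + 78}{o + 6} = w + \frac{78 + w}{6 + o}$)
$\frac{58152}{D{\left(F{\left(2 \right)},\left(3 + 3\right)^{2} \right)}} = \frac{58152}{\frac{1}{6 + \left(3 + 3\right)^{2}} \left(78 + 7 \cdot 2 + \left(3 + 3\right)^{2} \cdot 2\right)} = \frac{58152}{\frac{1}{6 + 6^{2}} \left(78 + 14 + 6^{2} \cdot 2\right)} = \frac{58152}{\frac{1}{6 + 36} \left(78 + 14 + 36 \cdot 2\right)} = \frac{58152}{\frac{1}{42} \left(78 + 14 + 72\right)} = \frac{58152}{\frac{1}{42} \cdot 164} = \frac{58152}{\frac{82}{21}} = 58152 \cdot \frac{21}{82} = \frac{610596}{41}$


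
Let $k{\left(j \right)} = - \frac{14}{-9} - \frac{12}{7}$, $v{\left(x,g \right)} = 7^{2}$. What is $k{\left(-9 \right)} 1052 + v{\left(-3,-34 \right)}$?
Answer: $- \frac{7433}{63} \approx -117.98$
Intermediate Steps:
$v{\left(x,g \right)} = 49$
$k{\left(j \right)} = - \frac{10}{63}$ ($k{\left(j \right)} = \left(-14\right) \left(- \frac{1}{9}\right) - \frac{12}{7} = \frac{14}{9} - \frac{12}{7} = - \frac{10}{63}$)
$k{\left(-9 \right)} 1052 + v{\left(-3,-34 \right)} = \left(- \frac{10}{63}\right) 1052 + 49 = - \frac{10520}{63} + 49 = - \frac{7433}{63}$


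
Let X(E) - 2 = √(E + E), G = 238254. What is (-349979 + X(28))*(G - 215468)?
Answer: -7974575922 + 45572*√14 ≈ -7.9744e+9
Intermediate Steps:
X(E) = 2 + √2*√E (X(E) = 2 + √(E + E) = 2 + √(2*E) = 2 + √2*√E)
(-349979 + X(28))*(G - 215468) = (-349979 + (2 + √2*√28))*(238254 - 215468) = (-349979 + (2 + √2*(2*√7)))*22786 = (-349979 + (2 + 2*√14))*22786 = (-349977 + 2*√14)*22786 = -7974575922 + 45572*√14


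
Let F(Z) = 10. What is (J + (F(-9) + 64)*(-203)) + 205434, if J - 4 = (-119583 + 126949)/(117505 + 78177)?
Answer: 18630495539/97841 ≈ 1.9042e+5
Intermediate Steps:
J = 395047/97841 (J = 4 + (-119583 + 126949)/(117505 + 78177) = 4 + 7366/195682 = 4 + 7366*(1/195682) = 4 + 3683/97841 = 395047/97841 ≈ 4.0376)
(J + (F(-9) + 64)*(-203)) + 205434 = (395047/97841 + (10 + 64)*(-203)) + 205434 = (395047/97841 + 74*(-203)) + 205434 = (395047/97841 - 15022) + 205434 = -1469372455/97841 + 205434 = 18630495539/97841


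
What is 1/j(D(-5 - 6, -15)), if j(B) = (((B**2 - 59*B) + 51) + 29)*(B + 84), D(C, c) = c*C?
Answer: 1/4374930 ≈ 2.2858e-7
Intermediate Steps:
D(C, c) = C*c
j(B) = (84 + B)*(80 + B**2 - 59*B) (j(B) = ((51 + B**2 - 59*B) + 29)*(84 + B) = (80 + B**2 - 59*B)*(84 + B) = (84 + B)*(80 + B**2 - 59*B))
1/j(D(-5 - 6, -15)) = 1/(6720 + ((-5 - 6)*(-15))**3 - 4876*(-5 - 6)*(-15) + 25*((-5 - 6)*(-15))**2) = 1/(6720 + (-11*(-15))**3 - (-53636)*(-15) + 25*(-11*(-15))**2) = 1/(6720 + 165**3 - 4876*165 + 25*165**2) = 1/(6720 + 4492125 - 804540 + 25*27225) = 1/(6720 + 4492125 - 804540 + 680625) = 1/4374930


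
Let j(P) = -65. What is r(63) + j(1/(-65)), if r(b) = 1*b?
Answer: -2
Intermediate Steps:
r(b) = b
r(63) + j(1/(-65)) = 63 - 65 = -2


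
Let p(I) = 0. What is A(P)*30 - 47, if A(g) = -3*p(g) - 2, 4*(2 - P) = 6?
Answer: -107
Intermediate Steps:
P = 1/2 (P = 2 - 1/4*6 = 2 - 3/2 = 1/2 ≈ 0.50000)
A(g) = -2 (A(g) = -3*0 - 2 = 0 - 2 = -2)
A(P)*30 - 47 = -2*30 - 47 = -60 - 47 = -107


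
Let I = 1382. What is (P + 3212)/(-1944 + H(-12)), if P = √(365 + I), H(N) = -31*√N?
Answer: -520344/315889 - 162*√1747/315889 + 31*I*√5241/1895334 + 49786*I*√3/947667 ≈ -1.6687 + 0.092178*I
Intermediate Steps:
P = √1747 (P = √(365 + 1382) = √1747 ≈ 41.797)
(P + 3212)/(-1944 + H(-12)) = (√1747 + 3212)/(-1944 - 62*I*√3) = (3212 + √1747)/(-1944 - 62*I*√3)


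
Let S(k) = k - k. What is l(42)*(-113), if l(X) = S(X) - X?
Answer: 4746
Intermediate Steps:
S(k) = 0
l(X) = -X (l(X) = 0 - X = -X)
l(42)*(-113) = -1*42*(-113) = -42*(-113) = 4746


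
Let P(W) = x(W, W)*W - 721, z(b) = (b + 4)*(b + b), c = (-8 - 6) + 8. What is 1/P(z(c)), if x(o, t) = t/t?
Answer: -1/697 ≈ -0.0014347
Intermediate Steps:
x(o, t) = 1
c = -6 (c = -14 + 8 = -6)
z(b) = 2*b*(4 + b) (z(b) = (4 + b)*(2*b) = 2*b*(4 + b))
P(W) = -721 + W (P(W) = 1*W - 721 = W - 721 = -721 + W)
1/P(z(c)) = 1/(-721 + 2*(-6)*(4 - 6)) = 1/(-721 + 2*(-6)*(-2)) = 1/(-721 + 24) = 1/(-697) = -1/697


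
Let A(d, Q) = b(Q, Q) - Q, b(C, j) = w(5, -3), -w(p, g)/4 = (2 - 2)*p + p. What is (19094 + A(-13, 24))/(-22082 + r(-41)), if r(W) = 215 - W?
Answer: -9525/10913 ≈ -0.87281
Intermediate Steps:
w(p, g) = -4*p (w(p, g) = -4*((2 - 2)*p + p) = -4*(0*p + p) = -4*(0 + p) = -4*p)
b(C, j) = -20 (b(C, j) = -4*5 = -20)
A(d, Q) = -20 - Q
(19094 + A(-13, 24))/(-22082 + r(-41)) = (19094 + (-20 - 1*24))/(-22082 + (215 - 1*(-41))) = (19094 + (-20 - 24))/(-22082 + (215 + 41)) = (19094 - 44)/(-22082 + 256) = 19050/(-21826) = 19050*(-1/21826) = -9525/10913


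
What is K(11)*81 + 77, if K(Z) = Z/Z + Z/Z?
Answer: 239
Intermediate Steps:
K(Z) = 2 (K(Z) = 1 + 1 = 2)
K(11)*81 + 77 = 2*81 + 77 = 162 + 77 = 239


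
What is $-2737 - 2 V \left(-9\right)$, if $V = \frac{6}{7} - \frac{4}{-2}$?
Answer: $- \frac{18799}{7} \approx -2685.6$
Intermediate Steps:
$V = \frac{20}{7}$ ($V = 6 \cdot \frac{1}{7} - -2 = \frac{6}{7} + 2 = \frac{20}{7} \approx 2.8571$)
$-2737 - 2 V \left(-9\right) = -2737 - 2 \cdot \frac{20}{7} \left(-9\right) = -2737 - \frac{40}{7} \left(-9\right) = -2737 - - \frac{360}{7} = -2737 + \frac{360}{7} = - \frac{18799}{7}$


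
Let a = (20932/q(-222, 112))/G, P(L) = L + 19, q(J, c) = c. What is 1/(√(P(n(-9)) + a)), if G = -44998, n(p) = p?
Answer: 2*√10988916582/662853 ≈ 0.31629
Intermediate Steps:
P(L) = 19 + L
a = -5233/1259944 (a = (20932/112)/(-44998) = (20932*(1/112))*(-1/44998) = (5233/28)*(-1/44998) = -5233/1259944 ≈ -0.0041534)
1/(√(P(n(-9)) + a)) = 1/(√((19 - 9) - 5233/1259944)) = 1/(√(10 - 5233/1259944)) = 1/(√(12594207/1259944)) = 1/(19*√10988916582/629972) = 2*√10988916582/662853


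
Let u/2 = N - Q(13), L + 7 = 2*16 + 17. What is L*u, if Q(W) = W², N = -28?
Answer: -16548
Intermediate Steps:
L = 42 (L = -7 + (2*16 + 17) = -7 + (32 + 17) = -7 + 49 = 42)
u = -394 (u = 2*(-28 - 1*13²) = 2*(-28 - 1*169) = 2*(-28 - 169) = 2*(-197) = -394)
L*u = 42*(-394) = -16548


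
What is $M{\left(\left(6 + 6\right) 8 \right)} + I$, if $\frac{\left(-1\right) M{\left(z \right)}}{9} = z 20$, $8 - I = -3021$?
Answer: $-14251$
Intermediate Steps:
$I = 3029$ ($I = 8 - -3021 = 8 + 3021 = 3029$)
$M{\left(z \right)} = - 180 z$ ($M{\left(z \right)} = - 9 z 20 = - 9 \cdot 20 z = - 180 z$)
$M{\left(\left(6 + 6\right) 8 \right)} + I = - 180 \left(6 + 6\right) 8 + 3029 = - 180 \cdot 12 \cdot 8 + 3029 = \left(-180\right) 96 + 3029 = -17280 + 3029 = -14251$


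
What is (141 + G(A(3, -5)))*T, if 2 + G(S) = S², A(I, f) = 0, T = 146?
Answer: 20294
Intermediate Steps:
G(S) = -2 + S²
(141 + G(A(3, -5)))*T = (141 + (-2 + 0²))*146 = (141 + (-2 + 0))*146 = (141 - 2)*146 = 139*146 = 20294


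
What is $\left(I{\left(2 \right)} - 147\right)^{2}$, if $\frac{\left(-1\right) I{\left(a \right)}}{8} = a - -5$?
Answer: $41209$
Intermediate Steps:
$I{\left(a \right)} = -40 - 8 a$ ($I{\left(a \right)} = - 8 \left(a - -5\right) = - 8 \left(a + 5\right) = - 8 \left(5 + a\right) = -40 - 8 a$)
$\left(I{\left(2 \right)} - 147\right)^{2} = \left(\left(-40 - 16\right) - 147\right)^{2} = \left(-56 - 147\right)^{2} = \left(-203\right)^{2} = 41209$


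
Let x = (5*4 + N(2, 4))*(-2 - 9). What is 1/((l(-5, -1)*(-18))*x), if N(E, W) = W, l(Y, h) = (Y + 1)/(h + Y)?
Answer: 1/3168 ≈ 0.00031566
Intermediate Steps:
l(Y, h) = (1 + Y)/(Y + h)
x = -264 (x = (5*4 + 4)*(-2 - 9) = (20 + 4)*(-11) = 24*(-11) = -264)
1/((l(-5, -1)*(-18))*x) = 1/((((1 - 5)/(-5 - 1))*(-18))*(-264)) = 1/(((-4/(-6))*(-18))*(-264)) = 1/((-⅙*(-4)*(-18))*(-264)) = 1/(((⅔)*(-18))*(-264)) = 1/(-12*(-264)) = 1/3168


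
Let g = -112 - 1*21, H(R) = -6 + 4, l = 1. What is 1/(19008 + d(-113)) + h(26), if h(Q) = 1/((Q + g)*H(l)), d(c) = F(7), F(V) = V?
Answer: 19229/4069210 ≈ 0.0047255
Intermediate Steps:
H(R) = -2
d(c) = 7
g = -133 (g = -112 - 21 = -133)
h(Q) = -1/(2*(-133 + Q)) (h(Q) = 1/((Q - 133)*(-2)) = -1/2/(-133 + Q) = -1/(2*(-133 + Q)))
1/(19008 + d(-113)) + h(26) = 1/(19008 + 7) - 1/(-266 + 2*26) = 1/19015 - 1/(-266 + 52) = 1/19015 - 1/(-214) = 1/19015 - 1*(-1/214) = 1/19015 + 1/214 = 19229/4069210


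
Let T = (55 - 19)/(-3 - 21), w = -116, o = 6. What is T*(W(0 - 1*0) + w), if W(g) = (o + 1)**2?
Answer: 201/2 ≈ 100.50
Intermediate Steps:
T = -3/2 (T = 36/(-24) = 36*(-1/24) = -3/2 ≈ -1.5000)
W(g) = 49 (W(g) = (6 + 1)**2 = 7**2 = 49)
T*(W(0 - 1*0) + w) = -3*(49 - 116)/2 = -3/2*(-67) = 201/2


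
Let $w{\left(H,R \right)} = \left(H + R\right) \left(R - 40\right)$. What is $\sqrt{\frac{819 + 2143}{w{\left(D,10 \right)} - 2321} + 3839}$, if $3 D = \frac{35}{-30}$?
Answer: $\frac{\sqrt{58793771342}}{3914} \approx 61.951$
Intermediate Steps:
$D = - \frac{7}{18}$ ($D = \frac{35 \frac{1}{-30}}{3} = \frac{35 \left(- \frac{1}{30}\right)}{3} = \frac{1}{3} \left(- \frac{7}{6}\right) = - \frac{7}{18} \approx -0.38889$)
$w{\left(H,R \right)} = \left(-40 + R\right) \left(H + R\right)$ ($w{\left(H,R \right)} = \left(H + R\right) \left(-40 + R\right) = \left(-40 + R\right) \left(H + R\right)$)
$\sqrt{\frac{819 + 2143}{w{\left(D,10 \right)} - 2321} + 3839} = \sqrt{\frac{819 + 2143}{\left(10^{2} - - \frac{140}{9} - 400 - \frac{35}{9}\right) - 2321} + 3839} = \sqrt{\frac{2962}{\left(100 + \frac{140}{9} - 400 - \frac{35}{9}\right) - 2321} + 3839} = \sqrt{\frac{2962}{- \frac{865}{3} - 2321} + 3839} = \sqrt{\frac{2962}{- \frac{7828}{3}} + 3839} = \sqrt{2962 \left(- \frac{3}{7828}\right) + 3839} = \sqrt{- \frac{4443}{3914} + 3839} = \sqrt{\frac{15021403}{3914}} = \frac{\sqrt{58793771342}}{3914}$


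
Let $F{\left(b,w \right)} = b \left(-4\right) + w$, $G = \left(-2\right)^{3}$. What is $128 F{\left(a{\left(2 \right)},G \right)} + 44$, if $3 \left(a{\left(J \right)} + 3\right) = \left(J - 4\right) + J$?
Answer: $556$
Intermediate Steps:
$a{\left(J \right)} = - \frac{13}{3} + \frac{2 J}{3}$ ($a{\left(J \right)} = -3 + \frac{\left(J - 4\right) + J}{3} = -3 + \frac{\left(-4 + J\right) + J}{3} = -3 + \frac{-4 + 2 J}{3} = -3 + \left(- \frac{4}{3} + \frac{2 J}{3}\right) = - \frac{13}{3} + \frac{2 J}{3}$)
$G = -8$
$F{\left(b,w \right)} = w - 4 b$ ($F{\left(b,w \right)} = - 4 b + w = w - 4 b$)
$128 F{\left(a{\left(2 \right)},G \right)} + 44 = 128 \left(-8 - 4 \left(- \frac{13}{3} + \frac{2}{3} \cdot 2\right)\right) + 44 = 128 \left(-8 - 4 \left(- \frac{13}{3} + \frac{4}{3}\right)\right) + 44 = 128 \left(-8 - -12\right) + 44 = 128 \left(-8 + 12\right) + 44 = 128 \cdot 4 + 44 = 512 + 44 = 556$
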